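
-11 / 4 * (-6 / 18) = 11 / 12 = 0.92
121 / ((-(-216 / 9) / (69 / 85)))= 2783 / 680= 4.09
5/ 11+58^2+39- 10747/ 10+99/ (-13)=3319229/ 1430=2321.14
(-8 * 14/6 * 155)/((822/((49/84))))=-7595/3699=-2.05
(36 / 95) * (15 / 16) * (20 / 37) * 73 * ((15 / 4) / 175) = 5913 / 19684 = 0.30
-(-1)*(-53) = -53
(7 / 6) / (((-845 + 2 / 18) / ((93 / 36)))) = -217 / 60832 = -0.00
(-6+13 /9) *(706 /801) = -28946 /7209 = -4.02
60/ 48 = 5/ 4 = 1.25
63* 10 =630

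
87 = 87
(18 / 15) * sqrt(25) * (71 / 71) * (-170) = -1020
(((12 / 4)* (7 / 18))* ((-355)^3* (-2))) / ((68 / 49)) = 15345434125 / 204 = 75222716.30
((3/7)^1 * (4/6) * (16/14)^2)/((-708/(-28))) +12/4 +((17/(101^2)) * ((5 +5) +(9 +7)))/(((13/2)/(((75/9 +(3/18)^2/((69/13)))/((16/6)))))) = 148250483755/48837246696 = 3.04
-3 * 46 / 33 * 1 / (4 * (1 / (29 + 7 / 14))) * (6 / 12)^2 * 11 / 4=-1357 / 64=-21.20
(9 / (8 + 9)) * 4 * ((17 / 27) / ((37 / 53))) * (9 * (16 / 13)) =10176 / 481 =21.16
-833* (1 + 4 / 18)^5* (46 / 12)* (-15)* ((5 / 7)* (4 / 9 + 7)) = 738334283225 / 1062882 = 694653.11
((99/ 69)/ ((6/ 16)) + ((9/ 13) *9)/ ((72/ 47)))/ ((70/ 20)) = 18881/ 8372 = 2.26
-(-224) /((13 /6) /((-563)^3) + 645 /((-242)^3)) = -242796552327833856 /49342819231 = -4920605.59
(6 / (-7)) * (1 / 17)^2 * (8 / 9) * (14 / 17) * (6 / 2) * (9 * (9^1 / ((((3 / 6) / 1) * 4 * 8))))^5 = -3486784401 / 160989184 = -21.66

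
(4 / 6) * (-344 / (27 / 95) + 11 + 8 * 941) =341746 / 81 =4219.09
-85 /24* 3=-85 /8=-10.62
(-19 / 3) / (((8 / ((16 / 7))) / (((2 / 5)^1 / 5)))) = -0.14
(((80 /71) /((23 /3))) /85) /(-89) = -48 /2470729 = -0.00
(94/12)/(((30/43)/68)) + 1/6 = 68729/90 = 763.66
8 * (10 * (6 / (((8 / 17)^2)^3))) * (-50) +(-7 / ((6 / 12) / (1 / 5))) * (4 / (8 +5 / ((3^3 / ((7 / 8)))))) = -79789801070841 / 36106240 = -2209861.82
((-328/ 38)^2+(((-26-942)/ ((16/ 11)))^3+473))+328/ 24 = -2553652487369/ 8664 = -294742900.20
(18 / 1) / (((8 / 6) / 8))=108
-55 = -55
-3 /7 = -0.43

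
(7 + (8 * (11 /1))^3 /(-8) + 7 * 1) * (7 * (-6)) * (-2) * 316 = -2260752480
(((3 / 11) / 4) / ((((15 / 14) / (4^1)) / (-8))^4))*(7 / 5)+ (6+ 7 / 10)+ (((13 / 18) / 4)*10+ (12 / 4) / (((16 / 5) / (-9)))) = 1127899687873 / 14850000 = 75952.84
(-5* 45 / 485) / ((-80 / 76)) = 171 / 388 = 0.44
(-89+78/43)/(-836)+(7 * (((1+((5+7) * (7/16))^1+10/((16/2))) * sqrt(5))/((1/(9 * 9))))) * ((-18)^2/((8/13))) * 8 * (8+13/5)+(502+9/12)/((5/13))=117482943/89870+189862218 * sqrt(5)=424546133.06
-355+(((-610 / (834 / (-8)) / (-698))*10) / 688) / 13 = -57760593895 / 162705894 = -355.00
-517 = -517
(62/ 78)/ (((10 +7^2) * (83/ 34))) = 1054/ 190983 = 0.01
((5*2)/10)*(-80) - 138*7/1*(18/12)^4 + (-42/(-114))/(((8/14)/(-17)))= -757163/152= -4981.34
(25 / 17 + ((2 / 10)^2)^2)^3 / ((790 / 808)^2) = 100088779241088 / 29986572265625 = 3.34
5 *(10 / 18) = 25 / 9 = 2.78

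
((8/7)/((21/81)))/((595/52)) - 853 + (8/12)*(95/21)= -222930497/262395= -849.60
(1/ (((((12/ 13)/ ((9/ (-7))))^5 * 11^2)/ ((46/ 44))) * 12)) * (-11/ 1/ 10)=691718859/ 166596362240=0.00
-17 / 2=-8.50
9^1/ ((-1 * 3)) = -3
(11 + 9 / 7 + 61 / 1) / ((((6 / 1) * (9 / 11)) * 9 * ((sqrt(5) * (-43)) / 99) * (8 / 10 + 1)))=-2299 * sqrt(5) / 5418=-0.95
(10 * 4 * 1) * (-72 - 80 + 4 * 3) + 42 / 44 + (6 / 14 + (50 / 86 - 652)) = -41387735 / 6622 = -6250.04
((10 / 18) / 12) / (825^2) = 1 / 14701500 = 0.00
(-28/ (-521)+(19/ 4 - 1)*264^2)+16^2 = 261616.05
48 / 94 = 0.51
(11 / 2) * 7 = 77 / 2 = 38.50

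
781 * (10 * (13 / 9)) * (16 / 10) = 162448 / 9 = 18049.78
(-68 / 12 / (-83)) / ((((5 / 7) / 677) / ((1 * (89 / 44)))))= 7170107 / 54780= 130.89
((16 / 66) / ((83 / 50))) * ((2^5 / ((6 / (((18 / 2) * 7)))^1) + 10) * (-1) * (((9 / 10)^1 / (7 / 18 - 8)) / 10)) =74736 / 125081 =0.60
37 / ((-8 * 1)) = -37 / 8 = -4.62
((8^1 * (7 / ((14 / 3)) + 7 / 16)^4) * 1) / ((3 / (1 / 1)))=923521 / 24576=37.58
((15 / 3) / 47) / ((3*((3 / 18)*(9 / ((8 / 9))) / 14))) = 1120 / 3807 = 0.29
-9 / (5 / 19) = -171 / 5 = -34.20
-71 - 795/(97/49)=-45842/97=-472.60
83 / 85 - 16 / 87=5861 / 7395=0.79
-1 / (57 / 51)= -0.89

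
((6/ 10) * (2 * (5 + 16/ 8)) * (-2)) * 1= -16.80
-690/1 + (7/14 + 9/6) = -688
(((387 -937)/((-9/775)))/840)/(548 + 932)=8525/223776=0.04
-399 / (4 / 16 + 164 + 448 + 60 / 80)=-0.65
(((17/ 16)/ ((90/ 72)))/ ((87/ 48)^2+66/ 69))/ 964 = 6256/ 30094875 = 0.00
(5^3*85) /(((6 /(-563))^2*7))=3367795625 /252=13364268.35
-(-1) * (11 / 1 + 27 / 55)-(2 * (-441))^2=-42785188 / 55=-777912.51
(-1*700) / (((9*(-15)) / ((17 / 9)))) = 2380 / 243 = 9.79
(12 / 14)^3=216 / 343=0.63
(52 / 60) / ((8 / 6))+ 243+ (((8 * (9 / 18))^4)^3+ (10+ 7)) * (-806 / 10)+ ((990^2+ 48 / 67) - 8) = -1810694622201 / 1340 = -1351264643.43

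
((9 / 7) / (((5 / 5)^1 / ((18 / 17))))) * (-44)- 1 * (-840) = 780.10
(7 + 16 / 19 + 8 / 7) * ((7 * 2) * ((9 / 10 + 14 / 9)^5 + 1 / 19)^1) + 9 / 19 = 2395450089413641 / 213166890000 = 11237.44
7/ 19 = 0.37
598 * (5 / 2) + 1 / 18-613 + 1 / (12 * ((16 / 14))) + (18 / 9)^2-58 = 238501 / 288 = 828.13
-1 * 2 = -2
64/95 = 0.67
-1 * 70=-70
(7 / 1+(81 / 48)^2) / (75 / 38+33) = 47899 / 170112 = 0.28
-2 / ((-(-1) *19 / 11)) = -22 / 19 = -1.16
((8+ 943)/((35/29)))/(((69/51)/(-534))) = -250362162/805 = -311008.90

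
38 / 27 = 1.41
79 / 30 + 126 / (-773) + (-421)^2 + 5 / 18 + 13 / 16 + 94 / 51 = 177246.40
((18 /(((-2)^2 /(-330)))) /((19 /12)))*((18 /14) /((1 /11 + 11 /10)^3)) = -213465780000 /298996103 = -713.94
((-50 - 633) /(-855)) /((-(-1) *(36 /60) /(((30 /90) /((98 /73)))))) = 49859 /150822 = 0.33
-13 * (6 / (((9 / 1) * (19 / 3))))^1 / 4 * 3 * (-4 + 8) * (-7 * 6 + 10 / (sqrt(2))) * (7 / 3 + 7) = 30576 / 19-3640 * sqrt(2) / 19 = 1338.33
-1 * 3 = -3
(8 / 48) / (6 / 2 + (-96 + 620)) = 1 / 3162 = 0.00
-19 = -19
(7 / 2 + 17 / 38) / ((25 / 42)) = 126 / 19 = 6.63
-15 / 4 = -3.75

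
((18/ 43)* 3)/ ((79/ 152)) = 8208/ 3397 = 2.42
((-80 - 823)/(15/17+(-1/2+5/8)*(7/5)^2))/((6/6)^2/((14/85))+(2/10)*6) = -214914000/1950997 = -110.16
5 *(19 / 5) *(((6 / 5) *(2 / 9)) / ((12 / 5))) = 19 / 9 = 2.11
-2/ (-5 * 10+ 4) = 0.04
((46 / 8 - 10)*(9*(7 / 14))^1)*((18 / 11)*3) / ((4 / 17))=-70227 / 176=-399.02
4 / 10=2 / 5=0.40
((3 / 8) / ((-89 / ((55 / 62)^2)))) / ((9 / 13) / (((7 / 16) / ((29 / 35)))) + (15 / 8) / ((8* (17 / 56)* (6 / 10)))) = -44669625 / 34998808916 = -0.00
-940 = -940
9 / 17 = 0.53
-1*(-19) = 19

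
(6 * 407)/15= 814/5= 162.80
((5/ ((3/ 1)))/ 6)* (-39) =-65/ 6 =-10.83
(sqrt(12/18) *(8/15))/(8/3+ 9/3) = 8 *sqrt(6)/255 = 0.08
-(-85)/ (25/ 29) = 98.60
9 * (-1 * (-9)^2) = -729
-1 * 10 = -10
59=59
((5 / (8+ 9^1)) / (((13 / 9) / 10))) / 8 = 225 / 884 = 0.25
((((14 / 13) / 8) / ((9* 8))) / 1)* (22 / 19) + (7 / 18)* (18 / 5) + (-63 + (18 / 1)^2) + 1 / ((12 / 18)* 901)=42045973261 / 160233840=262.40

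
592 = 592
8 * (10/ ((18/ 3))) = 40/ 3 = 13.33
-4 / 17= -0.24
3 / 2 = 1.50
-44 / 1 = -44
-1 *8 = -8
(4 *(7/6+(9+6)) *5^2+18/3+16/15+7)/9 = 24461/135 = 181.19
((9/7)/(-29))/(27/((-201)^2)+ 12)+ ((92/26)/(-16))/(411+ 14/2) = -669278657/158467220912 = -0.00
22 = 22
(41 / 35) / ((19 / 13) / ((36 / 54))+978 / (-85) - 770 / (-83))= -1504126 / 46823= -32.12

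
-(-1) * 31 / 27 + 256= 6943 / 27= 257.15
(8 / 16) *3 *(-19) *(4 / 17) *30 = -3420 / 17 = -201.18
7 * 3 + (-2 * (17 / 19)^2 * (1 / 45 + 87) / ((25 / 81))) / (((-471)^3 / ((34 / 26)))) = 143021125289491 / 6810527943375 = 21.00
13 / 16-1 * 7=-99 / 16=-6.19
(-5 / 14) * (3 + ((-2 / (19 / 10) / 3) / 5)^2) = -48815 / 45486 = -1.07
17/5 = 3.40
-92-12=-104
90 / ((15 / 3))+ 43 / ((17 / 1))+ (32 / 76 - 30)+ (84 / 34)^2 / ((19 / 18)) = -17939 / 5491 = -3.27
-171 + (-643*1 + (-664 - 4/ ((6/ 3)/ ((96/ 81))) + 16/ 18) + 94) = -37408/ 27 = -1385.48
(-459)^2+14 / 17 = 3581591 / 17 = 210681.82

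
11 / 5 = 2.20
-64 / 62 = -32 / 31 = -1.03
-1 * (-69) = 69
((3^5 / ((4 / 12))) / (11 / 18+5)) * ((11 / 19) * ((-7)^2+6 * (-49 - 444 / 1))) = -218807.13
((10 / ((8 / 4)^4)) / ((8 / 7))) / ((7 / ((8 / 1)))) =5 / 8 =0.62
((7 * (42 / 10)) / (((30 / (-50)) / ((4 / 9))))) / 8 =-49 / 18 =-2.72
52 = 52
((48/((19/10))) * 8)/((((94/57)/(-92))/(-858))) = 454671360/47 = 9673858.72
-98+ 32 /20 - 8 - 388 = -2462 /5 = -492.40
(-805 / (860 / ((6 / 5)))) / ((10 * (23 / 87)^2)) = -158949 / 98900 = -1.61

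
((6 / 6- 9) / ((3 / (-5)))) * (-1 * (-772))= 30880 / 3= 10293.33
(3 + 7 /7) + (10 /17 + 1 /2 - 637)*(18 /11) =-193841 /187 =-1036.58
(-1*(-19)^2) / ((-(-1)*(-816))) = 361 / 816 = 0.44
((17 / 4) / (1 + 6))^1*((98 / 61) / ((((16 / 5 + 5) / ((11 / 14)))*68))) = 55 / 40016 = 0.00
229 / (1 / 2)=458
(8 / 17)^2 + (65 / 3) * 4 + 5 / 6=50703 / 578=87.72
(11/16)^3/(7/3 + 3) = 3993/65536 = 0.06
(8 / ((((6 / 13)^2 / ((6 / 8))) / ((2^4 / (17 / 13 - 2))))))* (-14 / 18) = 123032 / 243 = 506.30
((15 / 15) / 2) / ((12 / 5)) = 5 / 24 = 0.21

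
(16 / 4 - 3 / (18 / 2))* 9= 33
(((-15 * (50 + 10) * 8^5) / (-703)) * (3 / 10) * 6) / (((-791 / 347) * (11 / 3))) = -55260610560 / 6116803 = -9034.23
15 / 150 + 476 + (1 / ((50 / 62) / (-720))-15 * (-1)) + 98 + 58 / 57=-172529 / 570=-302.68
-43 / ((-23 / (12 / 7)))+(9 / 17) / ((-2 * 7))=17337 / 5474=3.17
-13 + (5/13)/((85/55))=-2818/221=-12.75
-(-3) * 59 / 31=177 / 31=5.71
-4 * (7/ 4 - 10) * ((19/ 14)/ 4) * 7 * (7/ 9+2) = 5225/ 24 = 217.71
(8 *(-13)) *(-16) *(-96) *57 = -9105408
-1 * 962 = -962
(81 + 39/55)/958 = 2247/26345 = 0.09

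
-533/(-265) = 533/265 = 2.01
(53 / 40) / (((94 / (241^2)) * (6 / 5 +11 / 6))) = 9234879 / 34216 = 269.90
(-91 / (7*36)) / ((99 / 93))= -403 / 1188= -0.34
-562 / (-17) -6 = 460 / 17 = 27.06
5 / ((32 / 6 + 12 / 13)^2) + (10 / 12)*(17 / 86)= 2246185 / 7680144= 0.29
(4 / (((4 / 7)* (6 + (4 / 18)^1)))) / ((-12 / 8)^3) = -1 / 3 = -0.33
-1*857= -857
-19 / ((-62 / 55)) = 1045 / 62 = 16.85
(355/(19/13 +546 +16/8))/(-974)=-4615/6957282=-0.00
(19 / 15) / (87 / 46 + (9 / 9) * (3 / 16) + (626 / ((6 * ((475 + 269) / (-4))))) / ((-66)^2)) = 708128784 / 1162081585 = 0.61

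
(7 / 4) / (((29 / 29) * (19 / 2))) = 7 / 38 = 0.18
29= 29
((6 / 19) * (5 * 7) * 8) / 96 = 35 / 38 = 0.92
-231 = -231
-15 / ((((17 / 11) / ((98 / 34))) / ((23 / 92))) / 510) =-121275 / 34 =-3566.91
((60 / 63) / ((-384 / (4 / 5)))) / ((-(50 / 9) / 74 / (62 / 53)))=1147 / 37100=0.03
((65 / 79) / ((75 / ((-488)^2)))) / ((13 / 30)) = 476288 / 79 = 6028.96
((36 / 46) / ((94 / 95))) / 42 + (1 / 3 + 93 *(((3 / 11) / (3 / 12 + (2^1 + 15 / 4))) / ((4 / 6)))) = 6685337 / 998844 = 6.69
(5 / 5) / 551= 1 / 551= 0.00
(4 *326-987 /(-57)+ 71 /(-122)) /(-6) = -1020487 /4636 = -220.12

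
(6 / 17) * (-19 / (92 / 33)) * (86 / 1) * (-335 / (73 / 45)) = 1219311225 / 28543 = 42718.40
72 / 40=9 / 5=1.80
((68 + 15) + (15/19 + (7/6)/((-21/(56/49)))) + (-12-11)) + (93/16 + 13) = 1523321/19152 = 79.54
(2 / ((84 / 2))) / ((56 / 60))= 5 / 98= 0.05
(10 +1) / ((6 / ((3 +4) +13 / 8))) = 253 / 16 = 15.81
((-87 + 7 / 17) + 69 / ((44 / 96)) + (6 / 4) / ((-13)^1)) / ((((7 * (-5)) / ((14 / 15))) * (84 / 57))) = -5897581 / 5105100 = -1.16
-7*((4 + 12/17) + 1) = -679/17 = -39.94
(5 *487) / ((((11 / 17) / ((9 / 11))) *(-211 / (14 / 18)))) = -289765 / 25531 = -11.35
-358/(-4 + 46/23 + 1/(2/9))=-716/5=-143.20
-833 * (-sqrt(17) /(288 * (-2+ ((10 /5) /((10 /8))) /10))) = -20825 * sqrt(17) /13248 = -6.48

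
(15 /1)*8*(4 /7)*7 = 480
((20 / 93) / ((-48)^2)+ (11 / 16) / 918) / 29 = 0.00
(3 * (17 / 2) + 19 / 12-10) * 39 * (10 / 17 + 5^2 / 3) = 1212575 / 204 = 5944.00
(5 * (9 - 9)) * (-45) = 0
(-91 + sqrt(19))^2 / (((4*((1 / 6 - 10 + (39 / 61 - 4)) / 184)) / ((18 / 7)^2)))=-45275371200 / 236621 + 141826464*sqrt(19) / 33803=-173052.77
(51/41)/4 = 51/164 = 0.31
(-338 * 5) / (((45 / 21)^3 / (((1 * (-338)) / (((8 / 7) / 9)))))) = 68574961 / 150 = 457166.41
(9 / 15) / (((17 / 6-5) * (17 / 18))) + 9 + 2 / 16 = 78073 / 8840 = 8.83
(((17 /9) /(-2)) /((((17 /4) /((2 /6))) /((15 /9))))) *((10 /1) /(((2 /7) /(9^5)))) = -255150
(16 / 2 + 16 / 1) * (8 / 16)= 12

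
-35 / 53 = -0.66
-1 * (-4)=4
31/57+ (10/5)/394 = 6164/11229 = 0.55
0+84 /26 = 42 /13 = 3.23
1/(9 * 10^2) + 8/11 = 7211/9900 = 0.73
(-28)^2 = 784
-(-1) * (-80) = -80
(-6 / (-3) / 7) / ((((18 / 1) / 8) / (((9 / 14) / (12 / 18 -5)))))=-12 / 637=-0.02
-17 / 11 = -1.55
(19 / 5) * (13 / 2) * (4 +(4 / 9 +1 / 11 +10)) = 359.02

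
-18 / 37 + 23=833 / 37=22.51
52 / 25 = 2.08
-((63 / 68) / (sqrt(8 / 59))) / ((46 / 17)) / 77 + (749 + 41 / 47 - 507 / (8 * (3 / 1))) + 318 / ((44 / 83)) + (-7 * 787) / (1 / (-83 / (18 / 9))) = 951081931 / 4136 - 9 * sqrt(118) / 8096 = 229952.10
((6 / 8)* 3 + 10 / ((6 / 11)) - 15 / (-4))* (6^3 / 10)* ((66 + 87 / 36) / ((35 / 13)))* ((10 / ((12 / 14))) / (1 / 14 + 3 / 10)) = 419531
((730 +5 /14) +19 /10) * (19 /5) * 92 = 44799492 /175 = 255997.10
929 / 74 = 12.55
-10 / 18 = -5 / 9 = -0.56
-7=-7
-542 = -542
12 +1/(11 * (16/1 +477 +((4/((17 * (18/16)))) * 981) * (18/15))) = 8294041/691163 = 12.00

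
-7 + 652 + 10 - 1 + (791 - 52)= 1393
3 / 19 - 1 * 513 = -9744 / 19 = -512.84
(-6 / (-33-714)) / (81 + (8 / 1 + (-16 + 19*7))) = 1 / 25647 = 0.00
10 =10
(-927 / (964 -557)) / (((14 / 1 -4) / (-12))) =5562 / 2035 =2.73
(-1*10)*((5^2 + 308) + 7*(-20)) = -1930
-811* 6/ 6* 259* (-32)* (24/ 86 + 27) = 7884399264/ 43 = 183358122.42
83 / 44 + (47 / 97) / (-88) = 16055 / 8536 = 1.88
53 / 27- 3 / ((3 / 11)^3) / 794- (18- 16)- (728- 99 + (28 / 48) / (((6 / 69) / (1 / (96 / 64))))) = -27170329 / 42876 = -633.70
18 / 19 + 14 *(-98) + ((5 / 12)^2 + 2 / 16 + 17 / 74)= -1370.52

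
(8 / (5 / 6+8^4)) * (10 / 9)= 160 / 73743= 0.00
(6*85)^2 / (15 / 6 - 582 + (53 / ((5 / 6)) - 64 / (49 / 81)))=-127449000 / 304631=-418.37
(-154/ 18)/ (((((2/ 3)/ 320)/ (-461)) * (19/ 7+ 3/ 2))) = 79513280/ 177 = 449227.57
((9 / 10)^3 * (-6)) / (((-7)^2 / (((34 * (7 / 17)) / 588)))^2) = -243 / 235298000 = -0.00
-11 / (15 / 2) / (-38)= 11 / 285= 0.04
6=6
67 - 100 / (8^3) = 8551 / 128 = 66.80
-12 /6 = -2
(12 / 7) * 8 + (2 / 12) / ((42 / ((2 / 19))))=32833 / 2394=13.71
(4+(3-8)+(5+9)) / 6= 13 / 6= 2.17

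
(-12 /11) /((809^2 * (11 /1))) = -12 /79192201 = -0.00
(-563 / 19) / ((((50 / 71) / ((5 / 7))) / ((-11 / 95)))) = 439703 / 126350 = 3.48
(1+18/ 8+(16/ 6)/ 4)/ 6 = 0.65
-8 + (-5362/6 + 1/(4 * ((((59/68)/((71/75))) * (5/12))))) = -19934891/22125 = -901.01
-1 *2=-2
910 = 910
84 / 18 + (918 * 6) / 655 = 13.08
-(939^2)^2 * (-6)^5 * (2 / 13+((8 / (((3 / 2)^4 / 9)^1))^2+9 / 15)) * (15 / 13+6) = 7419342335105930964192 / 845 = 8780286787107610608.51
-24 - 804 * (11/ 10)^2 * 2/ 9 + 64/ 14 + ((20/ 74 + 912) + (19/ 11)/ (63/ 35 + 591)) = 7518414103/ 11111100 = 676.66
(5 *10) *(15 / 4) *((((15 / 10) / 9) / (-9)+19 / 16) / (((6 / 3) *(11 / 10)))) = 99.63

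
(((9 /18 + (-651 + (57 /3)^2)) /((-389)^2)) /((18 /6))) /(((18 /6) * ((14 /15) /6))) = -2895 /2118494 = -0.00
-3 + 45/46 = -93/46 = -2.02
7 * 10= 70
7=7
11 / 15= 0.73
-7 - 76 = -83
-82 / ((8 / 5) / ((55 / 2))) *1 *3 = -33825 / 8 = -4228.12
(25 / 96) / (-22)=-25 / 2112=-0.01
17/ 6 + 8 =65/ 6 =10.83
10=10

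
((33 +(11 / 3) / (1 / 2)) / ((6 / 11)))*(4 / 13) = 2662 / 117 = 22.75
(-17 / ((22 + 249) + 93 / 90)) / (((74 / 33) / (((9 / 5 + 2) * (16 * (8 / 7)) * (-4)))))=16372224 / 2113699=7.75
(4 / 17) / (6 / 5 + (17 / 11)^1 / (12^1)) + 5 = 77185 / 14909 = 5.18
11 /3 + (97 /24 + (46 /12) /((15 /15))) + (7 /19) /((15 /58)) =12.97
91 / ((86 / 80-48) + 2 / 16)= -1.94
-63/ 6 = -21/ 2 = -10.50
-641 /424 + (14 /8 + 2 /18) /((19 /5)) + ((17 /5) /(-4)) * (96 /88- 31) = 97303163 /3987720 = 24.40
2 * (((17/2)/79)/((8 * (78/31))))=527/49296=0.01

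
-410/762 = -205/381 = -0.54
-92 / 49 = -1.88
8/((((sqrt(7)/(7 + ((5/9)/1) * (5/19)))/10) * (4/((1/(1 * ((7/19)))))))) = 24440 * sqrt(7)/441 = 146.63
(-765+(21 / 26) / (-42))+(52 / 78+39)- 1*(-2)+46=-105667 / 156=-677.35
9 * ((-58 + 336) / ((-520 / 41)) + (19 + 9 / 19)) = -108729 / 4940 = -22.01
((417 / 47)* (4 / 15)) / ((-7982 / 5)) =-278 / 187577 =-0.00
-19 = -19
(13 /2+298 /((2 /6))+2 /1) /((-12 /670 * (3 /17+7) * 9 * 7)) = -10279475 /92232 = -111.45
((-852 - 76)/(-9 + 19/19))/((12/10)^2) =80.56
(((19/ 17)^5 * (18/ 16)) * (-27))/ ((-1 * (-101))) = -601692057/ 1147244456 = -0.52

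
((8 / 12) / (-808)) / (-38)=1 / 46056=0.00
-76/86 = -38/43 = -0.88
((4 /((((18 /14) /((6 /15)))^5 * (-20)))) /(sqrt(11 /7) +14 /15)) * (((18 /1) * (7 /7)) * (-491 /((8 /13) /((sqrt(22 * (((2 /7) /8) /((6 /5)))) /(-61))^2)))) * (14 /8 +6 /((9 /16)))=-1230812896313 /50490130393125 +25118630537 * sqrt(77) /6732017385750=0.01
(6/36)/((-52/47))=-47/312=-0.15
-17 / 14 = -1.21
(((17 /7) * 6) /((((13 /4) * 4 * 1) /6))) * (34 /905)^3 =24054048 /67450803875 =0.00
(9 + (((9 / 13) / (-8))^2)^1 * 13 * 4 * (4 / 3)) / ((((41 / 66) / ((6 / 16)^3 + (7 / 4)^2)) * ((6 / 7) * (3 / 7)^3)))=2316904975 / 3274752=707.51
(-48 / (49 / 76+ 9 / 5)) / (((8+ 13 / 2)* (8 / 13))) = -59280 / 26941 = -2.20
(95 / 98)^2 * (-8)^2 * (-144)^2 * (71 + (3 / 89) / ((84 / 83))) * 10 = 1325080477440000 / 1495823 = 885853792.49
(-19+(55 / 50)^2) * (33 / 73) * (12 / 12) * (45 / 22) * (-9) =432297 / 2920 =148.05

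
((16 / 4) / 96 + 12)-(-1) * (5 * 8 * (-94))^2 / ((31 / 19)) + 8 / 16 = 6446754931 / 744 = 8664993.19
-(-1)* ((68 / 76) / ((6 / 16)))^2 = 18496 / 3249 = 5.69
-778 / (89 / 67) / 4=-26063 / 178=-146.42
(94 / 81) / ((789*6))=47 / 191727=0.00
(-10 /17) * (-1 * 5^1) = 50 /17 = 2.94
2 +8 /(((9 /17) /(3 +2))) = 698 /9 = 77.56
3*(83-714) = -1893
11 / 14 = 0.79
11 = 11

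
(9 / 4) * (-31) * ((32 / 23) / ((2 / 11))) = -533.74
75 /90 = 5 /6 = 0.83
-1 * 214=-214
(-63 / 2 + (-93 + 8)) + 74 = -85 / 2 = -42.50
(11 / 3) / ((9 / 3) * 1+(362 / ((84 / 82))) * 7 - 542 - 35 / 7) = 11 / 5789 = 0.00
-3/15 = -1/5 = -0.20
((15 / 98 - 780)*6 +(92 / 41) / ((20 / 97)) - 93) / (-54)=47826241 / 542430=88.17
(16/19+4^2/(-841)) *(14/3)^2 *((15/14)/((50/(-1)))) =-30688/79895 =-0.38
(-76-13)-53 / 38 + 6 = -3207 / 38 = -84.39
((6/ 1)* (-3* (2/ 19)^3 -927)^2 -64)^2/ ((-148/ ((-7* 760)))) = 4118683921371319887121647175000/ 4310139579234103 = 955580172209456.82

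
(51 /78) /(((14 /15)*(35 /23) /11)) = 12903 /2548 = 5.06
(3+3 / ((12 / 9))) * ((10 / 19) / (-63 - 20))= -105 / 3154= -0.03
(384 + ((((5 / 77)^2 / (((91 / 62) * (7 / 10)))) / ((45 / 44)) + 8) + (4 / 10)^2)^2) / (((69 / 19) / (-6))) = -102198722876367117152 / 137261666471304375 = -744.55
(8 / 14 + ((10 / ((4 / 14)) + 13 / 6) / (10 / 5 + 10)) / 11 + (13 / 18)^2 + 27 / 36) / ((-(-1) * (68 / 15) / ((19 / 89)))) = 10070855 / 100656864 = 0.10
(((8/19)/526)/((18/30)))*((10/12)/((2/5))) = 0.00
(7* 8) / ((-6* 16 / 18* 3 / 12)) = -42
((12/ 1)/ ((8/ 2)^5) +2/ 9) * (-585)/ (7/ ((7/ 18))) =-35035/ 4608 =-7.60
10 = 10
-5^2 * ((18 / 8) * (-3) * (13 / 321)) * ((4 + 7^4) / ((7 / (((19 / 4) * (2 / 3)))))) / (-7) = -1062.19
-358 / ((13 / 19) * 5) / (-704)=3401 / 22880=0.15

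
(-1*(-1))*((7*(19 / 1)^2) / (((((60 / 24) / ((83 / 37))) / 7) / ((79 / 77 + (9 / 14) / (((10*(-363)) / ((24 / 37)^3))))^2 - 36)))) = -96371425908737206187186 / 173737201638031625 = -554696.55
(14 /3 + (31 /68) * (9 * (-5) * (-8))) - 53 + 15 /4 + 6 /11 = 269459 /2244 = 120.08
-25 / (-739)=0.03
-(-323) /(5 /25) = 1615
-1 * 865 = -865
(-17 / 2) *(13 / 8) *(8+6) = -1547 / 8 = -193.38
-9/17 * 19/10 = -171/170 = -1.01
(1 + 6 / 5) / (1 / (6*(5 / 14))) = 33 / 7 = 4.71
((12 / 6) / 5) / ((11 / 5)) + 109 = 1201 / 11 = 109.18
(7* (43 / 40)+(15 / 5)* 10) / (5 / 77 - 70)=-115577 / 215400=-0.54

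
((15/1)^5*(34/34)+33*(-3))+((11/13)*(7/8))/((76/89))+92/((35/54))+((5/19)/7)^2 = 27941387454411/36793120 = 759418.81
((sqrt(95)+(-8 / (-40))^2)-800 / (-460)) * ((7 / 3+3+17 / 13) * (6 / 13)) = 529914 / 97175+518 * sqrt(95) / 169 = 35.33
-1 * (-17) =17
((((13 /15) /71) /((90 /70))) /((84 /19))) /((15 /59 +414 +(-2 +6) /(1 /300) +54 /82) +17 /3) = 597493 /450899295300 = 0.00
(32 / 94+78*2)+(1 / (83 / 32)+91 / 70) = 6164593 / 39010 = 158.03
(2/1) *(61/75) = 122/75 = 1.63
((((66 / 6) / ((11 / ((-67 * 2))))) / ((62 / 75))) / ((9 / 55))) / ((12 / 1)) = -92125 / 1116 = -82.55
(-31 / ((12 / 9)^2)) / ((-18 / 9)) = 279 / 32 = 8.72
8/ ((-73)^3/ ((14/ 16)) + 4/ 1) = -14/ 778027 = -0.00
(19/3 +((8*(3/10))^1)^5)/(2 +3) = 17.19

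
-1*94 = -94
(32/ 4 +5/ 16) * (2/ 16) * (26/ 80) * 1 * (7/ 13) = 931/ 5120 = 0.18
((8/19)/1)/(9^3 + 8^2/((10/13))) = 40/77159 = 0.00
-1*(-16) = 16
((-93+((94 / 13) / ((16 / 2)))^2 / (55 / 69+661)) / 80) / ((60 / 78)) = -11483064987 / 7598489600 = -1.51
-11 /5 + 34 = 159 /5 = 31.80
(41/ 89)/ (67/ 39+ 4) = 1599/ 19847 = 0.08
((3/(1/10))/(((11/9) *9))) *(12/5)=72/11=6.55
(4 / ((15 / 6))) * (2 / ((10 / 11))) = 88 / 25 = 3.52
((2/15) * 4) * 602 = 4816/15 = 321.07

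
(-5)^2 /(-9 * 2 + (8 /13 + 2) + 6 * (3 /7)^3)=-111475 /66494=-1.68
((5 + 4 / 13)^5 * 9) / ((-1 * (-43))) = 14076282141 / 15965599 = 881.66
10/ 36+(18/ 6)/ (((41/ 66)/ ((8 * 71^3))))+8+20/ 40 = 13827594.73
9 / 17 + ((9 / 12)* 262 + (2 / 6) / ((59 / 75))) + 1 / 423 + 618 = 691944983 / 848538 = 815.46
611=611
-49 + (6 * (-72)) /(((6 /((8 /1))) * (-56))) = -271 /7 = -38.71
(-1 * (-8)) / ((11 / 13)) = 104 / 11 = 9.45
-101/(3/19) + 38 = -1805/3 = -601.67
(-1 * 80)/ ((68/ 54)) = -1080/ 17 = -63.53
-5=-5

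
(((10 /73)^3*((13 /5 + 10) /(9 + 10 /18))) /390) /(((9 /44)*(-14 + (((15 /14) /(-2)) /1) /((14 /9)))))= -3622080 /1222780408369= -0.00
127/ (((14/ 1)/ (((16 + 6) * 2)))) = 2794/ 7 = 399.14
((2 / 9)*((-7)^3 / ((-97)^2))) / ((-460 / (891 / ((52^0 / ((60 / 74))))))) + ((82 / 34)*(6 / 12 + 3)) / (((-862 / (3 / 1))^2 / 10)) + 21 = 2125396401659265 / 101143151509132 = 21.01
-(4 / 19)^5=-1024 / 2476099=-0.00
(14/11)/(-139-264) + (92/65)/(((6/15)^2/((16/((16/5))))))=196061/4433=44.23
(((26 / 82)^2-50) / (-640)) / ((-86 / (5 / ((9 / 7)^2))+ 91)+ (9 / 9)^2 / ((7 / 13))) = 4110169 / 3396211712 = 0.00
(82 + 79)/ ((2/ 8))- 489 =155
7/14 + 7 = 15/2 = 7.50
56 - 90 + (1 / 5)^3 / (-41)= -174251 / 5125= -34.00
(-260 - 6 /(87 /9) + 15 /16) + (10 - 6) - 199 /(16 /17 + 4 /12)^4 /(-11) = -248.83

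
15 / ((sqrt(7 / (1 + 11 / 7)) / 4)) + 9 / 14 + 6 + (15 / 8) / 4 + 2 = 2041 / 224 + 180 * sqrt(2) / 7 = 45.48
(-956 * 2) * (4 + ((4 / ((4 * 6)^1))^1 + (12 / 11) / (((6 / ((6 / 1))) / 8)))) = -813556 / 33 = -24653.21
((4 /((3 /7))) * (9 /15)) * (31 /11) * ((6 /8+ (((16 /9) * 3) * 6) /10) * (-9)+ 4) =-136927 /275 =-497.92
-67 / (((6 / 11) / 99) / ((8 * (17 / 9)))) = -551276 / 3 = -183758.67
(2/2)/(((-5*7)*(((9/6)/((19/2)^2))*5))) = -361/1050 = -0.34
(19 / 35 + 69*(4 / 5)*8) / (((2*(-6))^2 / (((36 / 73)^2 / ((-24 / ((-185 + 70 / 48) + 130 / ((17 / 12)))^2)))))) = -4339586237375 / 16558950912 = -262.07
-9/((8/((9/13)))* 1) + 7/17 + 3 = 2.63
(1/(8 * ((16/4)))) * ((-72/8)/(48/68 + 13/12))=-459/2920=-0.16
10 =10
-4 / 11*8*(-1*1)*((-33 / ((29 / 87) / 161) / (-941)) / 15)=15456 / 4705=3.29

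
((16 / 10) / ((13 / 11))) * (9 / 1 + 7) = 1408 / 65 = 21.66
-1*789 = -789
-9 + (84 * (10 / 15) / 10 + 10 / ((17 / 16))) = 511 / 85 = 6.01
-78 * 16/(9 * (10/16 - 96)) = 3328/2289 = 1.45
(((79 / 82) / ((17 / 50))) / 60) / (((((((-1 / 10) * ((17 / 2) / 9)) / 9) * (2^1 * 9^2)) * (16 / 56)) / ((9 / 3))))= -13825 / 47396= -0.29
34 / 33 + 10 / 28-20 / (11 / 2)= -2.25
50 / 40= 5 / 4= 1.25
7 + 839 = 846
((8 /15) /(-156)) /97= -2 /56745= -0.00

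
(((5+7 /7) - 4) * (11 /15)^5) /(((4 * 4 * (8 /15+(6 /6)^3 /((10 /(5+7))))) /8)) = 161051 /1316250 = 0.12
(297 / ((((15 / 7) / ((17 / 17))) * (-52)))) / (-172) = 693 / 44720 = 0.02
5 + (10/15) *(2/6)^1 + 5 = 92/9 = 10.22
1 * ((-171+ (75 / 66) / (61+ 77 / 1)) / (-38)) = 519131 / 115368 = 4.50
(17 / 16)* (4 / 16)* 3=0.80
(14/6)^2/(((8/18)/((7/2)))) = 343/8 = 42.88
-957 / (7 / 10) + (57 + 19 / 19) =-1309.14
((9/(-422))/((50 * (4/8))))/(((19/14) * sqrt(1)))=-63/100225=-0.00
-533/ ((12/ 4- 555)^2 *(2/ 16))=-533/ 38088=-0.01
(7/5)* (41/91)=0.63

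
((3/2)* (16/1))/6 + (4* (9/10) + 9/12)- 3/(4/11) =1/10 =0.10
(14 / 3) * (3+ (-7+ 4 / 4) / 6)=28 / 3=9.33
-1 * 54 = -54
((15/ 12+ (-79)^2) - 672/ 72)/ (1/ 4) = 74795/ 3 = 24931.67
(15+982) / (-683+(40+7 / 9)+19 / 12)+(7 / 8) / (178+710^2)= -144796206367 / 93041308112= -1.56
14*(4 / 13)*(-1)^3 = -4.31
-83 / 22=-3.77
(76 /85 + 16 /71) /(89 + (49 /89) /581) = 8317762 /661285125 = 0.01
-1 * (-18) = 18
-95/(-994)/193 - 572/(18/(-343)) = 10899.78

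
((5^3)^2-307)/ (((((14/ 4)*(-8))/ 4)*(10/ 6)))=-1312.97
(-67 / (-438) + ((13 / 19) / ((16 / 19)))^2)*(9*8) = 136761 / 2336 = 58.54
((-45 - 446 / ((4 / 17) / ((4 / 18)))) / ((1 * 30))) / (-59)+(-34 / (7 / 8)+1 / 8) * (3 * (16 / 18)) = -5744009 / 55755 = -103.02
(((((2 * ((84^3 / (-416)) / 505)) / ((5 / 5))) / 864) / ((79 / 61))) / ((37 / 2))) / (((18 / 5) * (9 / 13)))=-20923 / 191304504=-0.00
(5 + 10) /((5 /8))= 24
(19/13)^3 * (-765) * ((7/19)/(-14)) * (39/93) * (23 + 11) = 4694805/5239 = 896.13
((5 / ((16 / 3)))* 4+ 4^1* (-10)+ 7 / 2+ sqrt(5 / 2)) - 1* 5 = -151 / 4+ sqrt(10) / 2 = -36.17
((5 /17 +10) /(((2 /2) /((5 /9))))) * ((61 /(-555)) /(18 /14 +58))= -14945 /1409589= -0.01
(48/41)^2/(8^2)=36/1681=0.02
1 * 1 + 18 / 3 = 7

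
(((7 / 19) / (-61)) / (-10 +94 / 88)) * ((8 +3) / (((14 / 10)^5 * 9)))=1512500 / 9842618583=0.00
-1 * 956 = -956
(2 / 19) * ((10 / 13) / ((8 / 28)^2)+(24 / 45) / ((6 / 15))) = 839 / 741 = 1.13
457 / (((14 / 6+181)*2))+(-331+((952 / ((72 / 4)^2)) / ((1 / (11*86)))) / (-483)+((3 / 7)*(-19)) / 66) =-14444019017 / 43035300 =-335.63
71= 71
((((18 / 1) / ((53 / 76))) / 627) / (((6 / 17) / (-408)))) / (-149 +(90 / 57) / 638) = 449616 / 1407733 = 0.32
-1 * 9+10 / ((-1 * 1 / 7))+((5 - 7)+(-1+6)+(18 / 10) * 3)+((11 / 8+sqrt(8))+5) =-2569 / 40+2 * sqrt(2) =-61.40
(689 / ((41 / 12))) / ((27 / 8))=22048 / 369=59.75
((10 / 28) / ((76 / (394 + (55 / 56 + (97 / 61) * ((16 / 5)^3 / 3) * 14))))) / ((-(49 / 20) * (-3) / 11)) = 4.49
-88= -88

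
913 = 913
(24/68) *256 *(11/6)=2816/17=165.65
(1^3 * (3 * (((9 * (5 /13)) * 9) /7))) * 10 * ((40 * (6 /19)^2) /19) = 17496000 /624169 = 28.03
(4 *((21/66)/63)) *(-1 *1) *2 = -4/99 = -0.04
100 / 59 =1.69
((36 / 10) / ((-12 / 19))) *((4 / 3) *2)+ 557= 2709 / 5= 541.80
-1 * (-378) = 378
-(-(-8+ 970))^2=-925444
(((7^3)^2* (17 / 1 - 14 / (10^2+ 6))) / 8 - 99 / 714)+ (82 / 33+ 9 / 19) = 3923875346833 / 15817956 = 248064.63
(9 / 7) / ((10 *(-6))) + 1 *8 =1117 / 140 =7.98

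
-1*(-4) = 4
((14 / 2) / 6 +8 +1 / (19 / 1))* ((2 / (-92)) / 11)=-1051 / 57684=-0.02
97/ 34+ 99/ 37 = 6955/ 1258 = 5.53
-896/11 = -81.45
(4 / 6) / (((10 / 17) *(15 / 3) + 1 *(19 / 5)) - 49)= -0.02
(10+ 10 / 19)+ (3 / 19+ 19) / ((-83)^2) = 1378164 / 130891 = 10.53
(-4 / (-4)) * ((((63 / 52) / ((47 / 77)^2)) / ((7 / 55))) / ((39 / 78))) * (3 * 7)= 1073.09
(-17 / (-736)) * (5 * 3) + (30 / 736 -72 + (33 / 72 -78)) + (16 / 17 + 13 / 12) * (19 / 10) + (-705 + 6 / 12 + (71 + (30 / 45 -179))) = -179636261 / 187680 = -957.14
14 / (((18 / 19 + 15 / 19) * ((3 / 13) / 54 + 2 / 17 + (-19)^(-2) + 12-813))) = -18190068 / 1807305335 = -0.01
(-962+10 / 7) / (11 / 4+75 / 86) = -1156528 / 4361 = -265.20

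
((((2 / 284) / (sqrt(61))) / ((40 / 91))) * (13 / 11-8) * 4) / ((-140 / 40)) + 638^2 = 195 * sqrt(61) / 95282 + 407044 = 407044.02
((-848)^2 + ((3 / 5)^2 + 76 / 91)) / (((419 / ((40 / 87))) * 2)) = 6543857276 / 16586115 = 394.54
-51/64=-0.80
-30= -30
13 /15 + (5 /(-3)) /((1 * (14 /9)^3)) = 17447 /41160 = 0.42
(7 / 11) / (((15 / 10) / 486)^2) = 734832 / 11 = 66802.91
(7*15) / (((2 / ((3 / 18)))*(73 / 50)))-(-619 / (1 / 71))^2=-282001130871 / 146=-1931514595.01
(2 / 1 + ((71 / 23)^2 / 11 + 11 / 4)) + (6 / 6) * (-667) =-15394367 / 23276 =-661.38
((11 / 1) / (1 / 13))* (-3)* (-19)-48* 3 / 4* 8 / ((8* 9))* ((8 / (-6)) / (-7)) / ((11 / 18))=627531 / 77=8149.75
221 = 221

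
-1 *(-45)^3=91125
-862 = -862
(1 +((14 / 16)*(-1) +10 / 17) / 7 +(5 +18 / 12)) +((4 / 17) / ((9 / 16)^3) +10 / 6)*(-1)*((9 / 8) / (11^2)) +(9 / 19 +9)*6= 167564869 / 2607066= 64.27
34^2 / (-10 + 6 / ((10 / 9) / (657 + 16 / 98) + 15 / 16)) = -2517175550 / 7864043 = -320.09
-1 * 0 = 0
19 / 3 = 6.33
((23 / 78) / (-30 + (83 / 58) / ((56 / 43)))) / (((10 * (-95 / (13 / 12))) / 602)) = 2810738 / 401298525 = 0.01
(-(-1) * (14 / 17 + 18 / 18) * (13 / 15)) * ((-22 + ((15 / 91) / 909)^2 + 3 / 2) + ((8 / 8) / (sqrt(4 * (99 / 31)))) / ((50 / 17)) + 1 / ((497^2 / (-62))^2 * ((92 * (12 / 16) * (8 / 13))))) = -13836967049276444047951 / 427092731765496583605 + 403 * sqrt(341) / 49500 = -32.25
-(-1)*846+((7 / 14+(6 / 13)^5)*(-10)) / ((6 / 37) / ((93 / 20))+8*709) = 2043567387669397 / 2415566910432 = 846.00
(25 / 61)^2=625 / 3721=0.17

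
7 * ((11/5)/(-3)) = -77/15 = -5.13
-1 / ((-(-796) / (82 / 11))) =-41 / 4378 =-0.01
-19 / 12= -1.58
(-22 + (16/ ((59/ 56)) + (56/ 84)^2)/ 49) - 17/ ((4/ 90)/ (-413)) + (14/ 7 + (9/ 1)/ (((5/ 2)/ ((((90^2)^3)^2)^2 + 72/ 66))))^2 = 12980500265144564331926076307039805497814179275801673192335447717206929663274928000000000024869350665463/ 157414950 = 82460403317121812965833780000000000000000000000000000000000000000000000000000000000000000000000.00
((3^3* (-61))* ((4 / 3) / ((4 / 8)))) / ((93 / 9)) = -13176 / 31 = -425.03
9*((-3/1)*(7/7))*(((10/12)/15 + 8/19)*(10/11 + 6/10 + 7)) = -114426/1045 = -109.50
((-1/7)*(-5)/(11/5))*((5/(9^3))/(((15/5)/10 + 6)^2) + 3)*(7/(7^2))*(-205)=-44488602875/1559543139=-28.53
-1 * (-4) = 4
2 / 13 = 0.15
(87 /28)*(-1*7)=-87 /4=-21.75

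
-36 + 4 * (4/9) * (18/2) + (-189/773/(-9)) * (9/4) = -61651/3092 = -19.94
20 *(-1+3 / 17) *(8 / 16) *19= -2660 / 17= -156.47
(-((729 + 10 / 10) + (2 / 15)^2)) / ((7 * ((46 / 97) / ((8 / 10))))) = -31865276 / 181125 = -175.93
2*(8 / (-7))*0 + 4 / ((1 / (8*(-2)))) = -64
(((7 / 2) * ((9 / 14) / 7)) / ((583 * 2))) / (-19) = -9 / 620312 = -0.00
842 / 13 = 64.77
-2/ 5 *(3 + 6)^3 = -1458/ 5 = -291.60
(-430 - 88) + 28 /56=-1035 /2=-517.50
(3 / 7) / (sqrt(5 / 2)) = 3 * sqrt(10) / 35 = 0.27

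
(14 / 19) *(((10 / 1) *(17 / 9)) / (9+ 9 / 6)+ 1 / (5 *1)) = 3778 / 2565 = 1.47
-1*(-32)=32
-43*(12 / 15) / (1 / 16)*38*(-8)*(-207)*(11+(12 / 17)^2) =-575470015488 / 1445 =-398249145.67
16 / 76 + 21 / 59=635 / 1121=0.57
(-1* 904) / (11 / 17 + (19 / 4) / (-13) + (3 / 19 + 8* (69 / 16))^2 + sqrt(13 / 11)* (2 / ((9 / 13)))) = -0.75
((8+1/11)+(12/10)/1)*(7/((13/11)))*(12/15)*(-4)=-57232/325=-176.10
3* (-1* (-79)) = 237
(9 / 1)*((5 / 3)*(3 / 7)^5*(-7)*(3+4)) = -3645 / 343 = -10.63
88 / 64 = 1.38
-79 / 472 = -0.17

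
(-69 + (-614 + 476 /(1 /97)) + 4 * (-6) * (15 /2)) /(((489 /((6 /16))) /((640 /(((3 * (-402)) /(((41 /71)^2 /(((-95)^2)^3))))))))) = -203105144 /24281302900569759375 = -0.00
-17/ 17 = -1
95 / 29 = 3.28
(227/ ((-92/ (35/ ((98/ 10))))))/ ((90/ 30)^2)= -5675/ 5796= -0.98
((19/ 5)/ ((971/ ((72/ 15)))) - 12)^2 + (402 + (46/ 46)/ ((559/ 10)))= 179712672530824/ 329405074375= 545.57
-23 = -23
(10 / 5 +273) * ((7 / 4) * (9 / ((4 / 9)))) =155925 / 16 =9745.31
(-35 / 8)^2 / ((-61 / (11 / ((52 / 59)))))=-795025 / 203008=-3.92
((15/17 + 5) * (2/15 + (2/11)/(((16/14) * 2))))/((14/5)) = 7025/15708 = 0.45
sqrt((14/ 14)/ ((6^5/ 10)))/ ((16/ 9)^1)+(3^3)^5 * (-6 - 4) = -143489070+sqrt(15)/ 192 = -143489069.98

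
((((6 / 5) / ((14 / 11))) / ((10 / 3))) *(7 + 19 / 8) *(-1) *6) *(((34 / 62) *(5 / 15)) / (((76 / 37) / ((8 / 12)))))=-62271 / 65968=-0.94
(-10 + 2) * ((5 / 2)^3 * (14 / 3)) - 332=-2746 / 3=-915.33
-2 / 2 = -1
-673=-673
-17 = -17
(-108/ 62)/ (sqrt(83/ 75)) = -270 *sqrt(249)/ 2573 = -1.66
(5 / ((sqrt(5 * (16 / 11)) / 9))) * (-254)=-1143 * sqrt(55) / 2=-4238.36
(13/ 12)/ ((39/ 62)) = 31/ 18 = 1.72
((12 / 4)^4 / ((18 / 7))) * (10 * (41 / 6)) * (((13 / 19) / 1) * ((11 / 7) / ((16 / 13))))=1143285 / 608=1880.40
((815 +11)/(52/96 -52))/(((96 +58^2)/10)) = -9912/213655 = -0.05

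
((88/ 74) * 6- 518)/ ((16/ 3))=-28353/ 296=-95.79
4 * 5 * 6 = 120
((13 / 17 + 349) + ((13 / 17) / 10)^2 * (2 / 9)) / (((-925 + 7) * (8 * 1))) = -45487069 / 955087200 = -0.05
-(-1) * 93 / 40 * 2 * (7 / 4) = 651 / 80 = 8.14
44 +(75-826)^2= 564045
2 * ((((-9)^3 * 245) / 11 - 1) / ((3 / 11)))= -357232 / 3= -119077.33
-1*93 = -93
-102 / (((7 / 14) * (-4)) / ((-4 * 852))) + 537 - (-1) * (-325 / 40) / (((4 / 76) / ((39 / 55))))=-15257481 / 88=-173380.47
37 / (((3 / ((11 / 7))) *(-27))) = -407 / 567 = -0.72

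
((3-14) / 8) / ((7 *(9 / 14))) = -11 / 36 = -0.31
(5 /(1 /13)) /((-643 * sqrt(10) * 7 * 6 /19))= -0.01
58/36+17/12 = 3.03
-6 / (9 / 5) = -10 / 3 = -3.33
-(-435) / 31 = 435 / 31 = 14.03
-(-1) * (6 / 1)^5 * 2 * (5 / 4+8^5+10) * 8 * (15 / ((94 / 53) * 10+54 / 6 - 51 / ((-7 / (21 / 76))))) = 2127862977.09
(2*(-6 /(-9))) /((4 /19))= 19 /3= 6.33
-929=-929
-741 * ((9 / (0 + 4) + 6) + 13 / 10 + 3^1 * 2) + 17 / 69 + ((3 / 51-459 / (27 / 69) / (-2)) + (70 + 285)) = -248224273 / 23460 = -10580.74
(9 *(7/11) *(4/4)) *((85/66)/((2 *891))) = 595/143748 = 0.00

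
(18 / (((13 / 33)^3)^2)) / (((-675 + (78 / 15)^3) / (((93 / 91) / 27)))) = -10008876759750 / 29340767309581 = -0.34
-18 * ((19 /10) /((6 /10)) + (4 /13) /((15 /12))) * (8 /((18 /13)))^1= -5324 /15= -354.93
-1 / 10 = -0.10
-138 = -138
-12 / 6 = -2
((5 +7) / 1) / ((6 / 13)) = 26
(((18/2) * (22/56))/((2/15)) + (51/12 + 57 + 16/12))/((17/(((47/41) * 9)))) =2110629/39032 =54.07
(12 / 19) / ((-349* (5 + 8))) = -12 / 86203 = -0.00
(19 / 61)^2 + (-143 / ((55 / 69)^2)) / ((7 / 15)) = -690772574 / 1432585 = -482.19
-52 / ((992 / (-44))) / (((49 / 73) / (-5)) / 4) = -104390 / 1519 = -68.72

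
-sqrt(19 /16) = -sqrt(19) /4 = -1.09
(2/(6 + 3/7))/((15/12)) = 56/225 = 0.25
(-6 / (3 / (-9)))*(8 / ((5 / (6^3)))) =31104 / 5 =6220.80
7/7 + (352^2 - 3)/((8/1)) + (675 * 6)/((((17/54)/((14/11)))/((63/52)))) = 687009579/19448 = 35325.46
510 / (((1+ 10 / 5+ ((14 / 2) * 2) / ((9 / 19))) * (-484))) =-2295 / 70906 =-0.03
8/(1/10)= 80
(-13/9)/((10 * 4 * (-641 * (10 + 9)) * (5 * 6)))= 13/131533200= 0.00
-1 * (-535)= 535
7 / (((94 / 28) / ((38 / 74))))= 1862 / 1739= 1.07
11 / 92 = 0.12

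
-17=-17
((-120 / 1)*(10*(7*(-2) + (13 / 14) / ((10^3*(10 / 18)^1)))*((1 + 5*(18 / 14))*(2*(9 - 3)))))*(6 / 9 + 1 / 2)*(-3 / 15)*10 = -611446992 / 175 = -3493982.81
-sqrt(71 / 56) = -sqrt(994) / 28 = -1.13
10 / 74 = 5 / 37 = 0.14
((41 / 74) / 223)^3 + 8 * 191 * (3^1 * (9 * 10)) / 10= 185394508845086969 / 4493758698008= 41256.00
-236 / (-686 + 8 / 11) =1298 / 3769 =0.34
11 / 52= 0.21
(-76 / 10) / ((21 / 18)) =-228 / 35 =-6.51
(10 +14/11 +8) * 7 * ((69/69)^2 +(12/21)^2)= 13780/77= 178.96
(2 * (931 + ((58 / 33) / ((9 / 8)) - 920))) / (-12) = -3731 / 1782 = -2.09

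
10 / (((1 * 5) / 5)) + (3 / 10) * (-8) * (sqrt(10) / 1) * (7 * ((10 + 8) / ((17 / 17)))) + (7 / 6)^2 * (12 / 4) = 169 / 12 - 1512 * sqrt(10) / 5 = -942.19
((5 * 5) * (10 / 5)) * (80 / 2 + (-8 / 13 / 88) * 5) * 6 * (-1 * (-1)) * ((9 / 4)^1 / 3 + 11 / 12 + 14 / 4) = 8858250 / 143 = 61945.80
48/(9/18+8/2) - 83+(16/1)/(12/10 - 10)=-2447/33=-74.15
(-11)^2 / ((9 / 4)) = 484 / 9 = 53.78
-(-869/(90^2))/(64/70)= 6083/51840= 0.12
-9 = -9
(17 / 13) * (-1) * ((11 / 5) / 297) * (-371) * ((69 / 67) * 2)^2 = 13345612 / 875355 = 15.25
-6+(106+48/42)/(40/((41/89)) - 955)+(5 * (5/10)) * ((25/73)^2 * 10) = -282497689/88520019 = -3.19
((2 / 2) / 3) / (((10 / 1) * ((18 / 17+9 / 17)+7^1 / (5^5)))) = 10625 / 506964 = 0.02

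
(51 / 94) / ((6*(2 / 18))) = 153 / 188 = 0.81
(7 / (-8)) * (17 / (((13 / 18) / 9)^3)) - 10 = -63263449 / 2197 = -28795.38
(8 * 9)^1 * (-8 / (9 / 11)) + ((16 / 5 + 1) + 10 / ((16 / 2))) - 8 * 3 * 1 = -14451 / 20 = -722.55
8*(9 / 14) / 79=0.07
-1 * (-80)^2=-6400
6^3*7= 1512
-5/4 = -1.25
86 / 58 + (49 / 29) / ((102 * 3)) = 13207 / 8874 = 1.49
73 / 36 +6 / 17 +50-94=-25471 / 612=-41.62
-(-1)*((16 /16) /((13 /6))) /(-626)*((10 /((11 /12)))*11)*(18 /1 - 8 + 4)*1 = -5040 /4069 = -1.24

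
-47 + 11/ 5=-224/ 5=-44.80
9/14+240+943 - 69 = 15605/14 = 1114.64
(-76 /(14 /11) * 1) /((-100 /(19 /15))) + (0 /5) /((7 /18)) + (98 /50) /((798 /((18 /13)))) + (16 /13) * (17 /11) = 37969717 /14264250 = 2.66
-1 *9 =-9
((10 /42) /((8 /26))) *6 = 4.64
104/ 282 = 52/ 141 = 0.37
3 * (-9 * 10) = -270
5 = 5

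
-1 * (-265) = 265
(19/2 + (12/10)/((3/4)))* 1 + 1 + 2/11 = 1351/110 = 12.28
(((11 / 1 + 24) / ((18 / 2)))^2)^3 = 1838265625 / 531441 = 3459.02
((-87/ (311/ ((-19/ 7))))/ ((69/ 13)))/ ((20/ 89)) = 637507/ 1001420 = 0.64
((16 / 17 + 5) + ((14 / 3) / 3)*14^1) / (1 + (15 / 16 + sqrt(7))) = -2103536 / 127143 + 1085696*sqrt(7) / 127143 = 6.05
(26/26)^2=1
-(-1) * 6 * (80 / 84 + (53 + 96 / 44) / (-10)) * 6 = -63282 / 385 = -164.37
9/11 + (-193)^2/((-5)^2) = 409964/275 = 1490.78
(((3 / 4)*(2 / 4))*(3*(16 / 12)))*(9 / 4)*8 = 27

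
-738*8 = -5904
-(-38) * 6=228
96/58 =48/29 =1.66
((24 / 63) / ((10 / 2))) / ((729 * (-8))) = -1 / 76545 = -0.00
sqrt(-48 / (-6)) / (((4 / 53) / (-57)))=-3021*sqrt(2) / 2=-2136.17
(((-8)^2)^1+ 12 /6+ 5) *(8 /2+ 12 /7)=2840 /7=405.71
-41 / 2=-20.50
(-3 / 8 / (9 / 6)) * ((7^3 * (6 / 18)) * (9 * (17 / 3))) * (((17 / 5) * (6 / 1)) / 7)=-42483 / 10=-4248.30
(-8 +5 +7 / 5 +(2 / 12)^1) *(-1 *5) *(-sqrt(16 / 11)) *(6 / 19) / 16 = -43 *sqrt(11) / 836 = -0.17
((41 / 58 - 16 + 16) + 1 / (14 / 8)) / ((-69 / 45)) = -7785 / 9338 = -0.83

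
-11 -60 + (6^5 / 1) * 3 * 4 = 93241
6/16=3/8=0.38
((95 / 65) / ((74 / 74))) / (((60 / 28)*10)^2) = 931 / 292500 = 0.00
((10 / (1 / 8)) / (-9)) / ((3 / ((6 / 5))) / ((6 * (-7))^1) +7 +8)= -448 / 753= -0.59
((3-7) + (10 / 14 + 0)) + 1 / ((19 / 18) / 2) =-185 / 133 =-1.39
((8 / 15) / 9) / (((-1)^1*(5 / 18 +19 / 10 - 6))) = 2 / 129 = 0.02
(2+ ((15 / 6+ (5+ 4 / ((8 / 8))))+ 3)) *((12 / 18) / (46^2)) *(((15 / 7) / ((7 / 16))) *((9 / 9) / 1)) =660 / 25921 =0.03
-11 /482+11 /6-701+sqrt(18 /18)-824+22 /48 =-8801693 /5784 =-1521.73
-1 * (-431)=431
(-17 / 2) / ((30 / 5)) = -17 / 12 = -1.42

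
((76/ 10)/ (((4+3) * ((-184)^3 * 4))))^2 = 361/ 190152928421478400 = 0.00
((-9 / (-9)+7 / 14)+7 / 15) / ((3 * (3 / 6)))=59 / 45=1.31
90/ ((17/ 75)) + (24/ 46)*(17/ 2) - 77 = 126877/ 391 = 324.49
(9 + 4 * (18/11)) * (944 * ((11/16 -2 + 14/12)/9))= -7847/33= -237.79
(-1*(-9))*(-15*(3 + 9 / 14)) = -6885 / 14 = -491.79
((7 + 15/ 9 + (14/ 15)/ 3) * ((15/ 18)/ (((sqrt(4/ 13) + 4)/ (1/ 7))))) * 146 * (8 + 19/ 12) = 11022635/ 28917 - 847895 * sqrt(13)/ 57834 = 328.32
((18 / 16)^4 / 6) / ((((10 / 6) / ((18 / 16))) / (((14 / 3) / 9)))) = 0.09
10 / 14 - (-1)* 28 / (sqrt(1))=201 / 7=28.71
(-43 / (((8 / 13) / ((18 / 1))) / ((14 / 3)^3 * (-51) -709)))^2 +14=54919997399421.56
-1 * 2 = -2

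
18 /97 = 0.19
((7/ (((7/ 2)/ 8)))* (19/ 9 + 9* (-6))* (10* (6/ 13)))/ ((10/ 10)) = -149440/ 39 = -3831.79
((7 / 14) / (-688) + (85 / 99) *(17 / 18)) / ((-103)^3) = -993269 / 1339700785632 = -0.00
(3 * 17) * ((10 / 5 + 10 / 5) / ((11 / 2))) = 408 / 11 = 37.09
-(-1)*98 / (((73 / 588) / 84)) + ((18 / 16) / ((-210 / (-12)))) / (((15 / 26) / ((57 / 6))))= 3388345293 / 51100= 66308.13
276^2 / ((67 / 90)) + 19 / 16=109694713 / 1072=102327.16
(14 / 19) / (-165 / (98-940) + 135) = 11788 / 2162865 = 0.01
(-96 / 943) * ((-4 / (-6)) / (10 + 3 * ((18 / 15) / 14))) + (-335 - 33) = -124583856 / 338537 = -368.01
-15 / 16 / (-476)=15 / 7616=0.00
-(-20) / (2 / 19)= 190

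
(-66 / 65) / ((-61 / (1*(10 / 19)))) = 132 / 15067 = 0.01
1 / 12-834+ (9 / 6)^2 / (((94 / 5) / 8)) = -469789 / 564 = -832.96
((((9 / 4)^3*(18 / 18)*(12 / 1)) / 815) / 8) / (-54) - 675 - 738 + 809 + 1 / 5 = -125976913 / 208640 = -603.80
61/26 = 2.35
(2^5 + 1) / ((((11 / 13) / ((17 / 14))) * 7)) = 663 / 98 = 6.77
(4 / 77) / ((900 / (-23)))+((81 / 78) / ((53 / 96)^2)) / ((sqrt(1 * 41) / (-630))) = -78382080 * sqrt(41) / 1497197 - 23 / 17325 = -335.22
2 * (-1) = -2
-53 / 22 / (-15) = 53 / 330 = 0.16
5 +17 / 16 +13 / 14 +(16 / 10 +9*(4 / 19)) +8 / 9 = 1089241 / 95760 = 11.37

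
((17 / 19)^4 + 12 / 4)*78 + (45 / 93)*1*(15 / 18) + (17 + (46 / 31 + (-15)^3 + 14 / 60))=-186154300684 / 60599265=-3071.89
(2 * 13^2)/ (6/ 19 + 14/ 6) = 19266/ 151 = 127.59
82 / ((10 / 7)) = 287 / 5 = 57.40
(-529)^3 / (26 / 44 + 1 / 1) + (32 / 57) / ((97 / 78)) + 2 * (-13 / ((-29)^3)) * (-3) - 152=-146389434520019616 / 1573212445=-93051281.78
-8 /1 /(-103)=8 /103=0.08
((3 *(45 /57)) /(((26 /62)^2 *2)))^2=1870130025 /41242084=45.35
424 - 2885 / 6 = -341 / 6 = -56.83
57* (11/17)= 627/17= 36.88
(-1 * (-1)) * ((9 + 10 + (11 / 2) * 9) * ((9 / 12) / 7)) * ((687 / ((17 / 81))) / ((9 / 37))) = 94024881 / 952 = 98765.63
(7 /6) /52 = 7 /312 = 0.02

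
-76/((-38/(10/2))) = 10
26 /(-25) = -26 /25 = -1.04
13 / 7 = 1.86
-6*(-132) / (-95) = -792 / 95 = -8.34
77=77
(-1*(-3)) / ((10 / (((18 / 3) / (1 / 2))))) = 18 / 5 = 3.60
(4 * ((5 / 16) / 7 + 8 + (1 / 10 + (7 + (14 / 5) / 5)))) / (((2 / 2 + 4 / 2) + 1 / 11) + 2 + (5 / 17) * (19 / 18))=74006559 / 6363350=11.63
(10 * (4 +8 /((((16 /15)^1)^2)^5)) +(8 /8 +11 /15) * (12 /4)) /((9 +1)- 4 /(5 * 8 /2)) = 29946861507961 /3367254360064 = 8.89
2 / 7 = 0.29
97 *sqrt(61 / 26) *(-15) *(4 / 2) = -1455 *sqrt(1586) / 13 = -4457.29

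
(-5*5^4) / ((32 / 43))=-4199.22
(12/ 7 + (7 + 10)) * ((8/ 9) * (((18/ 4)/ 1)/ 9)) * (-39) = -6812/ 21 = -324.38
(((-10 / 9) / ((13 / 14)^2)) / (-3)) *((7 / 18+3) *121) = 7233380 / 41067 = 176.14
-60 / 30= -2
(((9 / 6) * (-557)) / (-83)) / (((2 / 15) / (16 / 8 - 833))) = -62738.00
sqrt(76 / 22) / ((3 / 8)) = 8*sqrt(418) / 33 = 4.96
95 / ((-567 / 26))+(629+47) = 380822 / 567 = 671.64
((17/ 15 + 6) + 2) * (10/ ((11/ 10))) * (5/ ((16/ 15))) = 17125/ 44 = 389.20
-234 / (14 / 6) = -702 / 7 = -100.29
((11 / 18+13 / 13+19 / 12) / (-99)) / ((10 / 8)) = -23 / 891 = -0.03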